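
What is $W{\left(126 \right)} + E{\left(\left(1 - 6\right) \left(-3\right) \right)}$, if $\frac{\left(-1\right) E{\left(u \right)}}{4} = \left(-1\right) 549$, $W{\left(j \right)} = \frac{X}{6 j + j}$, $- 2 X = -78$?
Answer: $\frac{645637}{294} \approx 2196.0$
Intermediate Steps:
$X = 39$ ($X = \left(- \frac{1}{2}\right) \left(-78\right) = 39$)
$W{\left(j \right)} = \frac{39}{7 j}$ ($W{\left(j \right)} = \frac{39}{6 j + j} = \frac{39}{7 j}$)
$E{\left(u \right)} = 2196$ ($E{\left(u \right)} = - 4 \left(\left(-1\right) 549\right) = \left(-4\right) \left(-549\right) = 2196$)
$W{\left(126 \right)} + E{\left(\left(1 - 6\right) \left(-3\right) \right)} = \frac{39}{7 \cdot 126} + 2196 = \frac{39}{7} \cdot \frac{1}{126} + 2196 = \frac{13}{294} + 2196 = \frac{645637}{294}$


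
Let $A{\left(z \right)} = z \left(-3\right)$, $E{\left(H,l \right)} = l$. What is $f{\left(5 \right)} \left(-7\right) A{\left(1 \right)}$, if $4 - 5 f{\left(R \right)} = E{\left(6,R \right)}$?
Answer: $- \frac{21}{5} \approx -4.2$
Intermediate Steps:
$f{\left(R \right)} = \frac{4}{5} - \frac{R}{5}$
$A{\left(z \right)} = - 3 z$
$f{\left(5 \right)} \left(-7\right) A{\left(1 \right)} = \left(\frac{4}{5} - 1\right) \left(-7\right) \left(\left(-3\right) 1\right) = \left(\frac{4}{5} - 1\right) \left(-7\right) \left(-3\right) = \left(- \frac{1}{5}\right) \left(-7\right) \left(-3\right) = \frac{7}{5} \left(-3\right) = - \frac{21}{5}$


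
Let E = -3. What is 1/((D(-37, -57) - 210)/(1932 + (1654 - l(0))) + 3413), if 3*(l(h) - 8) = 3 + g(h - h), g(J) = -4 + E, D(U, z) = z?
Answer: 10738/36647993 ≈ 0.00029300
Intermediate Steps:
g(J) = -7 (g(J) = -4 - 3 = -7)
l(h) = 20/3 (l(h) = 8 + (3 - 7)/3 = 8 + (1/3)*(-4) = 8 - 4/3 = 20/3)
1/((D(-37, -57) - 210)/(1932 + (1654 - l(0))) + 3413) = 1/((-57 - 210)/(1932 + (1654 - 1*20/3)) + 3413) = 1/(-267/(1932 + (1654 - 20/3)) + 3413) = 1/(-267/(1932 + 4942/3) + 3413) = 1/(-267/10738/3 + 3413) = 1/(-267*3/10738 + 3413) = 1/(-801/10738 + 3413) = 1/(36647993/10738) = 10738/36647993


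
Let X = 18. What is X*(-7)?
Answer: -126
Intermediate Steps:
X*(-7) = 18*(-7) = -126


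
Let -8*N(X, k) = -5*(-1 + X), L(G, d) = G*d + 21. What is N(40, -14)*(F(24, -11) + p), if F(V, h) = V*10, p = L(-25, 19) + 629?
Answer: 80925/8 ≈ 10116.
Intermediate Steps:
L(G, d) = 21 + G*d
p = 175 (p = (21 - 25*19) + 629 = (21 - 475) + 629 = -454 + 629 = 175)
N(X, k) = -5/8 + 5*X/8 (N(X, k) = -(-5)*(-1 + X)/8 = -(5 - 5*X)/8 = -5/8 + 5*X/8)
F(V, h) = 10*V
N(40, -14)*(F(24, -11) + p) = (-5/8 + (5/8)*40)*(10*24 + 175) = (-5/8 + 25)*(240 + 175) = (195/8)*415 = 80925/8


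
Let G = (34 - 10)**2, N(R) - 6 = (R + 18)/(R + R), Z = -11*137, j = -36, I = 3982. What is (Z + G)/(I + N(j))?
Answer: -532/2279 ≈ -0.23344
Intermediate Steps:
Z = -1507
N(R) = 6 + (18 + R)/(2*R) (N(R) = 6 + (R + 18)/(R + R) = 6 + (18 + R)/((2*R)) = 6 + (18 + R)*(1/(2*R)) = 6 + (18 + R)/(2*R))
G = 576 (G = 24**2 = 576)
(Z + G)/(I + N(j)) = (-1507 + 576)/(3982 + (13/2 + 9/(-36))) = -931/(3982 + (13/2 + 9*(-1/36))) = -931/(3982 + (13/2 - 1/4)) = -931/(3982 + 25/4) = -931/15953/4 = -931*4/15953 = -532/2279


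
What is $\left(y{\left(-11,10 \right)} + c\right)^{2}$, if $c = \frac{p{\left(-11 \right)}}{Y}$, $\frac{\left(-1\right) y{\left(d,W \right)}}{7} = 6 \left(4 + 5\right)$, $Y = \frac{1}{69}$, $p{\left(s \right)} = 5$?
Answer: $1089$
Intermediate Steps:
$Y = \frac{1}{69} \approx 0.014493$
$y{\left(d,W \right)} = -378$ ($y{\left(d,W \right)} = - 7 \cdot 6 \left(4 + 5\right) = - 7 \cdot 6 \cdot 9 = \left(-7\right) 54 = -378$)
$c = 345$ ($c = 5 \frac{1}{\frac{1}{69}} = 5 \cdot 69 = 345$)
$\left(y{\left(-11,10 \right)} + c\right)^{2} = \left(-378 + 345\right)^{2} = \left(-33\right)^{2} = 1089$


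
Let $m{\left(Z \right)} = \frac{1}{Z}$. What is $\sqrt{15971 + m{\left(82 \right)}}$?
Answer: $\frac{7 \sqrt{2191614}}{82} \approx 126.38$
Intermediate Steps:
$\sqrt{15971 + m{\left(82 \right)}} = \sqrt{15971 + \frac{1}{82}} = \sqrt{\frac{1309623}{82}} = \frac{7 \sqrt{2191614}}{82}$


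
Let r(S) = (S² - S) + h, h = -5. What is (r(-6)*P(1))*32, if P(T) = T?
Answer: 1184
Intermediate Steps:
r(S) = -5 + S² - S (r(S) = (S² - S) - 5 = -5 + S² - S)
(r(-6)*P(1))*32 = ((-5 + (-6)² - 1*(-6))*1)*32 = ((-5 + 36 + 6)*1)*32 = (37*1)*32 = 37*32 = 1184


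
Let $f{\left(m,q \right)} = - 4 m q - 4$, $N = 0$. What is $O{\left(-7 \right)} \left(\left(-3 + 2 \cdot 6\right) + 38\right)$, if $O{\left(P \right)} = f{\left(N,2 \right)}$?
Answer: $-188$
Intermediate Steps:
$f{\left(m,q \right)} = -4 - 4 m q$ ($f{\left(m,q \right)} = - 4 m q - 4 = -4 - 4 m q$)
$O{\left(P \right)} = -4$ ($O{\left(P \right)} = -4 - 0 \cdot 2 = -4 + 0 = -4$)
$O{\left(-7 \right)} \left(\left(-3 + 2 \cdot 6\right) + 38\right) = - 4 \left(\left(-3 + 2 \cdot 6\right) + 38\right) = - 4 \left(\left(-3 + 12\right) + 38\right) = - 4 \left(9 + 38\right) = \left(-4\right) 47 = -188$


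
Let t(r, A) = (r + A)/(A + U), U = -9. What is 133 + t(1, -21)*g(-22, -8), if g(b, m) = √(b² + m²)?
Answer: 133 + 4*√137/3 ≈ 148.61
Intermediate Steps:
t(r, A) = (A + r)/(-9 + A) (t(r, A) = (r + A)/(A - 9) = (A + r)/(-9 + A))
133 + t(1, -21)*g(-22, -8) = 133 + ((-21 + 1)/(-9 - 21))*√((-22)² + (-8)²) = 133 + (-20/(-30))*√(484 + 64) = 133 + (-1/30*(-20))*√548 = 133 + 2*(2*√137)/3 = 133 + 4*√137/3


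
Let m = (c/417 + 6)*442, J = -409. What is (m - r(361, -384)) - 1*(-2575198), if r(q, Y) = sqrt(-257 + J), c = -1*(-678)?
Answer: 358421042/139 - 3*I*sqrt(74) ≈ 2.5786e+6 - 25.807*I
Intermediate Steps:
c = 678
r(q, Y) = 3*I*sqrt(74) (r(q, Y) = sqrt(-257 - 409) = sqrt(-666) = 3*I*sqrt(74))
m = 468520/139 (m = (678/417 + 6)*442 = (678*(1/417) + 6)*442 = (226/139 + 6)*442 = (1060/139)*442 = 468520/139 ≈ 3370.6)
(m - r(361, -384)) - 1*(-2575198) = (468520/139 - 3*I*sqrt(74)) - 1*(-2575198) = (468520/139 - 3*I*sqrt(74)) + 2575198 = 358421042/139 - 3*I*sqrt(74)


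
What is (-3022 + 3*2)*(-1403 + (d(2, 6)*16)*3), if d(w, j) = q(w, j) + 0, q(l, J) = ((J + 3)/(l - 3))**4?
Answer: -945591400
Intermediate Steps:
q(l, J) = (3 + J)**4/(-3 + l)**4 (q(l, J) = ((3 + J)/(-3 + l))**4 = (3 + J)**4/(-3 + l)**4)
d(w, j) = (3 + j)**4/(-3 + w)**4 (d(w, j) = (3 + j)**4/(-3 + w)**4 + 0 = (3 + j)**4/(-3 + w)**4)
(-3022 + 3*2)*(-1403 + (d(2, 6)*16)*3) = (-3022 + 3*2)*(-1403 + (((3 + 6)**4/(-3 + 2)**4)*16)*3) = (-3022 + 6)*(-1403 + ((9**4/(-1)**4)*16)*3) = -3016*(-1403 + ((1*6561)*16)*3) = -3016*(-1403 + (6561*16)*3) = -3016*(-1403 + 104976*3) = -3016*(-1403 + 314928) = -3016*313525 = -945591400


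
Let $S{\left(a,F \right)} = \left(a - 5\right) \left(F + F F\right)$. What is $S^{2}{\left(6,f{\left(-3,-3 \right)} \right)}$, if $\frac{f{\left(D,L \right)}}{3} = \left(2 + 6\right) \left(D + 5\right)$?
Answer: $5531904$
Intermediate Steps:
$f{\left(D,L \right)} = 120 + 24 D$ ($f{\left(D,L \right)} = 3 \left(2 + 6\right) \left(D + 5\right) = 3 \cdot 8 \left(5 + D\right) = 3 \left(40 + 8 D\right) = 120 + 24 D$)
$S{\left(a,F \right)} = \left(-5 + a\right) \left(F + F^{2}\right)$
$S^{2}{\left(6,f{\left(-3,-3 \right)} \right)} = \left(\left(120 + 24 \left(-3\right)\right) \left(-5 + 6 - 5 \left(120 + 24 \left(-3\right)\right) + \left(120 + 24 \left(-3\right)\right) 6\right)\right)^{2} = \left(\left(120 - 72\right) \left(-5 + 6 - 5 \left(120 - 72\right) + \left(120 - 72\right) 6\right)\right)^{2} = \left(48 \left(-5 + 6 - 240 + 48 \cdot 6\right)\right)^{2} = \left(48 \left(-5 + 6 - 240 + 288\right)\right)^{2} = \left(48 \cdot 49\right)^{2} = 2352^{2} = 5531904$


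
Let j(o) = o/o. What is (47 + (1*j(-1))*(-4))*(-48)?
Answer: -2064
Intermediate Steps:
j(o) = 1
(47 + (1*j(-1))*(-4))*(-48) = (47 + (1*1)*(-4))*(-48) = (47 + 1*(-4))*(-48) = (47 - 4)*(-48) = 43*(-48) = -2064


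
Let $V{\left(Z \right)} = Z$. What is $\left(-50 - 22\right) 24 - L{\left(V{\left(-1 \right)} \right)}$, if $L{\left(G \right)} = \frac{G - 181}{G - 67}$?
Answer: $- \frac{58843}{34} \approx -1730.7$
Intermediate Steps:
$L{\left(G \right)} = \frac{-181 + G}{-67 + G}$
$\left(-50 - 22\right) 24 - L{\left(V{\left(-1 \right)} \right)} = \left(-50 - 22\right) 24 - \frac{-181 - 1}{-67 - 1} = \left(-72\right) 24 - \frac{1}{-68} \left(-182\right) = -1728 - \left(- \frac{1}{68}\right) \left(-182\right) = -1728 - \frac{91}{34} = - \frac{58843}{34}$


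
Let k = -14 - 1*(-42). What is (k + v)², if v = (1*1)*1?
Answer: 841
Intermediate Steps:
k = 28 (k = -14 + 42 = 28)
v = 1 (v = 1*1 = 1)
(k + v)² = (28 + 1)² = 29² = 841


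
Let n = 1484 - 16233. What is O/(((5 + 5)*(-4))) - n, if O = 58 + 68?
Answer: 294917/20 ≈ 14746.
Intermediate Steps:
O = 126
n = -14749
O/(((5 + 5)*(-4))) - n = 126/(((5 + 5)*(-4))) - 1*(-14749) = 126/((10*(-4))) + 14749 = 126/(-40) + 14749 = 126*(-1/40) + 14749 = -63/20 + 14749 = 294917/20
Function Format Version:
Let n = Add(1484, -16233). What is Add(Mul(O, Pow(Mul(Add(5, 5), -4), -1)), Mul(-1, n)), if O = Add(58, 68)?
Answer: Rational(294917, 20) ≈ 14746.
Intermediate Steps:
O = 126
n = -14749
Add(Mul(O, Pow(Mul(Add(5, 5), -4), -1)), Mul(-1, n)) = Add(Mul(126, Pow(Mul(Add(5, 5), -4), -1)), Mul(-1, -14749)) = Add(Mul(126, Pow(Mul(10, -4), -1)), 14749) = Add(Mul(126, Pow(-40, -1)), 14749) = Add(Mul(126, Rational(-1, 40)), 14749) = Add(Rational(-63, 20), 14749) = Rational(294917, 20)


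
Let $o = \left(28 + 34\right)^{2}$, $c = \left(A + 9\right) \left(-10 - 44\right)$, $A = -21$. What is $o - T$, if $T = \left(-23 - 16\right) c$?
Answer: $29116$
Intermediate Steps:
$c = 648$ ($c = \left(-21 + 9\right) \left(-10 - 44\right) = \left(-12\right) \left(-54\right) = 648$)
$T = -25272$ ($T = \left(-23 - 16\right) 648 = \left(-39\right) 648 = -25272$)
$o = 3844$ ($o = 62^{2} = 3844$)
$o - T = 3844 - -25272 = 3844 + 25272 = 29116$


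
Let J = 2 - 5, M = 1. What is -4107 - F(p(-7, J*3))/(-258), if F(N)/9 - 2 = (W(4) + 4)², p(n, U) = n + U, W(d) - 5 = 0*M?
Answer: -352953/86 ≈ -4104.1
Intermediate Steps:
J = -3
W(d) = 5 (W(d) = 5 + 0*1 = 5 + 0 = 5)
p(n, U) = U + n
F(N) = 747 (F(N) = 18 + 9*(5 + 4)² = 18 + 9*9² = 18 + 9*81 = 18 + 729 = 747)
-4107 - F(p(-7, J*3))/(-258) = -4107 - 747/(-258) = -4107 - 747*(-1)/258 = -4107 - 1*(-249/86) = -4107 + 249/86 = -352953/86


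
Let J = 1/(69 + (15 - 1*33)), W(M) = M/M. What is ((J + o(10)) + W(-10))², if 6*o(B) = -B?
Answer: 121/289 ≈ 0.41868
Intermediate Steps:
o(B) = -B/6 (o(B) = (-B)/6 = -B/6)
W(M) = 1
J = 1/51 (J = 1/(69 + (15 - 33)) = 1/(69 - 18) = 1/51 ≈ 0.019608)
((J + o(10)) + W(-10))² = ((1/51 - ⅙*10) + 1)² = ((1/51 - 5/3) + 1)² = (-28/17 + 1)² = (-11/17)² = 121/289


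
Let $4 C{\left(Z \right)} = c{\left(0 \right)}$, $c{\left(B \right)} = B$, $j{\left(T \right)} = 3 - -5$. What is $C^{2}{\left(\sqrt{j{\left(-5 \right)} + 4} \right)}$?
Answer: $0$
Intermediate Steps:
$j{\left(T \right)} = 8$ ($j{\left(T \right)} = 3 + 5 = 8$)
$C{\left(Z \right)} = 0$ ($C{\left(Z \right)} = \frac{1}{4} \cdot 0 = 0$)
$C^{2}{\left(\sqrt{j{\left(-5 \right)} + 4} \right)} = 0^{2} = 0$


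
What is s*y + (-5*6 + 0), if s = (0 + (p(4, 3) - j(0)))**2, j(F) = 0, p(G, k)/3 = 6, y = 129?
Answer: 41766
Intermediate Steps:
p(G, k) = 18 (p(G, k) = 3*6 = 18)
s = 324 (s = (0 + (18 - 1*0))**2 = (0 + (18 + 0))**2 = (0 + 18)**2 = 18**2 = 324)
s*y + (-5*6 + 0) = 324*129 + (-5*6 + 0) = 41796 + (-30 + 0) = 41796 - 30 = 41766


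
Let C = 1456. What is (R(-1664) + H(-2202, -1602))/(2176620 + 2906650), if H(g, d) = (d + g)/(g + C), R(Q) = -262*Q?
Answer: 81308983/948029855 ≈ 0.085766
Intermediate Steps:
H(g, d) = (d + g)/(1456 + g) (H(g, d) = (d + g)/(g + 1456) = (d + g)/(1456 + g))
(R(-1664) + H(-2202, -1602))/(2176620 + 2906650) = (-262*(-1664) + (-1602 - 2202)/(1456 - 2202))/(2176620 + 2906650) = (435968 - 3804/(-746))/5083270 = (435968 - 1/746*(-3804))*(1/5083270) = (435968 + 1902/373)*(1/5083270) = (162617966/373)*(1/5083270) = 81308983/948029855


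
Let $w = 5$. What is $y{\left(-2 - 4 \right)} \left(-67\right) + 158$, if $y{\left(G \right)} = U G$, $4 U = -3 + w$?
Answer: $359$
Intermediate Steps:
$U = \frac{1}{2}$ ($U = \frac{-3 + 5}{4} = \frac{1}{4} \cdot 2 = \frac{1}{2} \approx 0.5$)
$y{\left(G \right)} = \frac{G}{2}$
$y{\left(-2 - 4 \right)} \left(-67\right) + 158 = \frac{-2 - 4}{2} \left(-67\right) + 158 = \frac{1}{2} \left(-6\right) \left(-67\right) + 158 = \left(-3\right) \left(-67\right) + 158 = 201 + 158 = 359$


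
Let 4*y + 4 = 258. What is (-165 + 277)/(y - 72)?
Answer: -224/17 ≈ -13.176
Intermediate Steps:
y = 127/2 (y = -1 + (1/4)*258 = -1 + 129/2 = 127/2 ≈ 63.500)
(-165 + 277)/(y - 72) = (-165 + 277)/(127/2 - 72) = 112/(-17/2) = 112*(-2/17) = -224/17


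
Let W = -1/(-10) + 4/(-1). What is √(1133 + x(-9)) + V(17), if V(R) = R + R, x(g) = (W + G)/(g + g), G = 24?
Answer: 34 + √1018695/30 ≈ 67.643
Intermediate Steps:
W = -39/10 (W = -1*(-⅒) + 4*(-1) = ⅒ - 4 = -39/10 ≈ -3.9000)
x(g) = 201/(20*g) (x(g) = (-39/10 + 24)/(g + g) = 201/(10*((2*g))) = 201*(1/(2*g))/10 = 201/(20*g))
V(R) = 2*R
√(1133 + x(-9)) + V(17) = √(1133 + (201/20)/(-9)) + 2*17 = √(1133 + (201/20)*(-⅑)) + 34 = √(1133 - 67/60) + 34 = √(67913/60) + 34 = √1018695/30 + 34 = 34 + √1018695/30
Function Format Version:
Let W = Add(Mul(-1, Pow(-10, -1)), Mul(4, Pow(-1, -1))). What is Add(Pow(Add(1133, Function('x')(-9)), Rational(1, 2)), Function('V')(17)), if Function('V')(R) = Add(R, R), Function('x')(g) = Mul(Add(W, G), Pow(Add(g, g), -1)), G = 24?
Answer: Add(34, Mul(Rational(1, 30), Pow(1018695, Rational(1, 2)))) ≈ 67.643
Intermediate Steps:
W = Rational(-39, 10) (W = Add(Mul(-1, Rational(-1, 10)), Mul(4, -1)) = Add(Rational(1, 10), -4) = Rational(-39, 10) ≈ -3.9000)
Function('x')(g) = Mul(Rational(201, 20), Pow(g, -1)) (Function('x')(g) = Mul(Add(Rational(-39, 10), 24), Pow(Add(g, g), -1)) = Mul(Rational(201, 10), Pow(Mul(2, g), -1)) = Mul(Rational(201, 10), Mul(Rational(1, 2), Pow(g, -1))) = Mul(Rational(201, 20), Pow(g, -1)))
Function('V')(R) = Mul(2, R)
Add(Pow(Add(1133, Function('x')(-9)), Rational(1, 2)), Function('V')(17)) = Add(Pow(Add(1133, Mul(Rational(201, 20), Pow(-9, -1))), Rational(1, 2)), Mul(2, 17)) = Add(Pow(Add(1133, Mul(Rational(201, 20), Rational(-1, 9))), Rational(1, 2)), 34) = Add(Pow(Add(1133, Rational(-67, 60)), Rational(1, 2)), 34) = Add(Pow(Rational(67913, 60), Rational(1, 2)), 34) = Add(Mul(Rational(1, 30), Pow(1018695, Rational(1, 2))), 34) = Add(34, Mul(Rational(1, 30), Pow(1018695, Rational(1, 2))))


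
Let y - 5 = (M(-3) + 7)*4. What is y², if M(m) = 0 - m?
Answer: 2025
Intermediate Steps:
M(m) = -m
y = 45 (y = 5 + (-1*(-3) + 7)*4 = 5 + (3 + 7)*4 = 5 + 10*4 = 5 + 40 = 45)
y² = 45² = 2025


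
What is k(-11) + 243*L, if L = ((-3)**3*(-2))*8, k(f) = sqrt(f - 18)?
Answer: 104976 + I*sqrt(29) ≈ 1.0498e+5 + 5.3852*I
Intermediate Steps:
k(f) = sqrt(-18 + f)
L = 432 (L = -27*(-2)*8 = 54*8 = 432)
k(-11) + 243*L = sqrt(-18 - 11) + 243*432 = sqrt(-29) + 104976 = I*sqrt(29) + 104976 = 104976 + I*sqrt(29)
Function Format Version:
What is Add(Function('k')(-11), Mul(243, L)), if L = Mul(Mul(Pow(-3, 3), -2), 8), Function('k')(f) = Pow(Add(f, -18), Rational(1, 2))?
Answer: Add(104976, Mul(I, Pow(29, Rational(1, 2)))) ≈ Add(1.0498e+5, Mul(5.3852, I))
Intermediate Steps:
Function('k')(f) = Pow(Add(-18, f), Rational(1, 2))
L = 432 (L = Mul(Mul(-27, -2), 8) = Mul(54, 8) = 432)
Add(Function('k')(-11), Mul(243, L)) = Add(Pow(Add(-18, -11), Rational(1, 2)), Mul(243, 432)) = Add(Pow(-29, Rational(1, 2)), 104976) = Add(Mul(I, Pow(29, Rational(1, 2))), 104976) = Add(104976, Mul(I, Pow(29, Rational(1, 2))))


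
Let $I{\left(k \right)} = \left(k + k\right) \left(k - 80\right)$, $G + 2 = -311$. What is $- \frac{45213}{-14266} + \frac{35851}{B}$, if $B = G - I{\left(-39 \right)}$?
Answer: $- \frac{11090233}{19554610} \approx -0.56714$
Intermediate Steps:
$G = -313$ ($G = -2 - 311 = -313$)
$I{\left(k \right)} = 2 k \left(-80 + k\right)$
$B = -9595$ ($B = -313 - 2 \left(-39\right) \left(-80 - 39\right) = -313 - 2 \left(-39\right) \left(-119\right) = -313 - 9282 = -9595$)
$- \frac{45213}{-14266} + \frac{35851}{B} = - \frac{45213}{-14266} + \frac{35851}{-9595} = \left(-45213\right) \left(- \frac{1}{14266}\right) + 35851 \left(- \frac{1}{9595}\right) = \frac{6459}{2038} - \frac{35851}{9595} = - \frac{11090233}{19554610}$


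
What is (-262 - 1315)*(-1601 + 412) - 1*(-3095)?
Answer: 1878148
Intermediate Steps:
(-262 - 1315)*(-1601 + 412) - 1*(-3095) = -1577*(-1189) + 3095 = 1875053 + 3095 = 1878148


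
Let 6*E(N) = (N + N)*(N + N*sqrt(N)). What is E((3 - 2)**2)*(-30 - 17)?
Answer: -94/3 ≈ -31.333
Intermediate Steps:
E(N) = N*(N + N**(3/2))/3 (E(N) = ((N + N)*(N + N*sqrt(N)))/6 = ((2*N)*(N + N**(3/2)))/6 = (2*N*(N + N**(3/2)))/6 = N*(N + N**(3/2))/3)
E((3 - 2)**2)*(-30 - 17) = (((3 - 2)**2)**2/3 + ((3 - 2)**2)**(5/2)/3)*(-30 - 17) = ((1**2)**2/3 + (1**2)**(5/2)/3)*(-47) = ((1/3)*1**2 + 1**(5/2)/3)*(-47) = ((1/3)*1 + (1/3)*1)*(-47) = (1/3 + 1/3)*(-47) = (2/3)*(-47) = -94/3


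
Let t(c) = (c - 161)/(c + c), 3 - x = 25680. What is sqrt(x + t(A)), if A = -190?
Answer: 3*I*sqrt(102989595)/190 ≈ 160.24*I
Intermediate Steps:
x = -25677 (x = 3 - 1*25680 = 3 - 25680 = -25677)
t(c) = (-161 + c)/(2*c) (t(c) = (-161 + c)/((2*c)) = (-161 + c)*(1/(2*c)) = (-161 + c)/(2*c))
sqrt(x + t(A)) = sqrt(-25677 + (1/2)*(-161 - 190)/(-190)) = sqrt(-25677 + (1/2)*(-1/190)*(-351)) = sqrt(-25677 + 351/380) = sqrt(-9756909/380) = 3*I*sqrt(102989595)/190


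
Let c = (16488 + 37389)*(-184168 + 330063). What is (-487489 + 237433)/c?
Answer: -83352/2620128305 ≈ -3.1812e-5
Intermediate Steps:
c = 7860384915 (c = 53877*145895 = 7860384915)
(-487489 + 237433)/c = (-487489 + 237433)/7860384915 = -250056*1/7860384915 = -83352/2620128305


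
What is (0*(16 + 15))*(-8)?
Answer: 0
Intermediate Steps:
(0*(16 + 15))*(-8) = (0*31)*(-8) = 0*(-8) = 0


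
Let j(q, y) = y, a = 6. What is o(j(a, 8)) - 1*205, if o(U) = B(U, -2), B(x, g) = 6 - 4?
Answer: -203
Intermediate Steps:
B(x, g) = 2
o(U) = 2
o(j(a, 8)) - 1*205 = 2 - 1*205 = 2 - 205 = -203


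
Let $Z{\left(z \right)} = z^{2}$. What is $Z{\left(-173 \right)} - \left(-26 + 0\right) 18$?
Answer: $30397$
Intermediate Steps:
$Z{\left(-173 \right)} - \left(-26 + 0\right) 18 = \left(-173\right)^{2} - \left(-26 + 0\right) 18 = 29929 - \left(-26\right) 18 = 29929 - -468 = 29929 + 468 = 30397$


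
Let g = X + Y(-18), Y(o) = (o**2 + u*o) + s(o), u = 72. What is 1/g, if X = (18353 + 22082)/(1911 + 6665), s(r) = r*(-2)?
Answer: -8576/7986701 ≈ -0.0010738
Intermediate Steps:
s(r) = -2*r
Y(o) = o**2 + 70*o (Y(o) = (o**2 + 72*o) - 2*o = o**2 + 70*o)
X = 40435/8576 ≈ 4.7149
g = -7986701/8576 (g = 40435/8576 - 18*(70 - 18) = 40435/8576 - 18*52 = 40435/8576 - 936 = -7986701/8576 ≈ -931.29)
1/g = 1/(-7986701/8576) = -8576/7986701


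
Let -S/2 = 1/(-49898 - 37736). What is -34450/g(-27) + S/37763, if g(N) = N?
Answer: 57003084230977/44675857017 ≈ 1275.9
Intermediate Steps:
S = 1/43817 (S = -2/(-49898 - 37736) = -2/(-87634) = -2*(-1/87634) = 1/43817 ≈ 2.2822e-5)
-34450/g(-27) + S/37763 = -34450/(-27) + (1/43817)/37763 = -34450*(-1/27) + (1/43817)*(1/37763) = 34450/27 + 1/1654661371 = 57003084230977/44675857017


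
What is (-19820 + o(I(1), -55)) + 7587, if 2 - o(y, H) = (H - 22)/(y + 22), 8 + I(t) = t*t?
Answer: -183388/15 ≈ -12226.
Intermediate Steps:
I(t) = -8 + t² (I(t) = -8 + t*t = -8 + t²)
o(y, H) = 2 - (-22 + H)/(22 + y) (o(y, H) = 2 - (H - 22)/(y + 22) = 2 - (-22 + H)/(22 + y))
(-19820 + o(I(1), -55)) + 7587 = (-19820 + (66 - 1*(-55) + 2*(-8 + 1²))/(22 + (-8 + 1²))) + 7587 = (-19820 + (66 + 55 + 2*(-8 + 1))/(22 + (-8 + 1))) + 7587 = (-19820 + (66 + 55 + 2*(-7))/(22 - 7)) + 7587 = (-19820 + (66 + 55 - 14)/15) + 7587 = (-19820 + (1/15)*107) + 7587 = (-19820 + 107/15) + 7587 = -297193/15 + 7587 = -183388/15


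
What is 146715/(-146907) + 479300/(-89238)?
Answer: -4639171015/728315937 ≈ -6.3697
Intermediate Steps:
146715/(-146907) + 479300/(-89238) = 146715*(-1/146907) + 479300*(-1/89238) = -48905/48969 - 239650/44619 = -4639171015/728315937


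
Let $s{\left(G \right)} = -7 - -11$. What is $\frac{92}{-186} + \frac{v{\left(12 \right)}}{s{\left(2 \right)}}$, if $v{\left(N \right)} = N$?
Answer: $\frac{233}{93} \approx 2.5054$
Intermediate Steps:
$s{\left(G \right)} = 4$ ($s{\left(G \right)} = -7 + 11 = 4$)
$\frac{92}{-186} + \frac{v{\left(12 \right)}}{s{\left(2 \right)}} = \frac{92}{-186} + \frac{12}{4} = 92 \left(- \frac{1}{186}\right) + 12 \cdot \frac{1}{4} = - \frac{46}{93} + 3 = \frac{233}{93}$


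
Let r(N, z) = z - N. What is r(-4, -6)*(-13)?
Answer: 26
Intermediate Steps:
r(-4, -6)*(-13) = (-6 - 1*(-4))*(-13) = (-6 + 4)*(-13) = -2*(-13) = 26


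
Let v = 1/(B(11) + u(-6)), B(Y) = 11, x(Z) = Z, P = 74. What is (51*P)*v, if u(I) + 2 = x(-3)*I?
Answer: 1258/9 ≈ 139.78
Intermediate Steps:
u(I) = -2 - 3*I
v = 1/27 (v = 1/(11 + (-2 - 3*(-6))) = 1/(11 + (-2 + 18)) = 1/(11 + 16) = 1/27 ≈ 0.037037)
(51*P)*v = (51*74)*(1/27) = 3774*(1/27) = 1258/9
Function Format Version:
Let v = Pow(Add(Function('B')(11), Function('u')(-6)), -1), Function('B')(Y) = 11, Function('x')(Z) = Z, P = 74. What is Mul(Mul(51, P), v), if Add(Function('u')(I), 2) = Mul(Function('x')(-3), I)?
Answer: Rational(1258, 9) ≈ 139.78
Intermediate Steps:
Function('u')(I) = Add(-2, Mul(-3, I))
v = Rational(1, 27) (v = Pow(Add(11, Add(-2, Mul(-3, -6))), -1) = Pow(Add(11, Add(-2, 18)), -1) = Pow(Add(11, 16), -1) = Pow(27, -1) = Rational(1, 27) ≈ 0.037037)
Mul(Mul(51, P), v) = Mul(Mul(51, 74), Rational(1, 27)) = Mul(3774, Rational(1, 27)) = Rational(1258, 9)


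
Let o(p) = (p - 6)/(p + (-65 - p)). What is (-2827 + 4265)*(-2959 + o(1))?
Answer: -55314108/13 ≈ -4.2549e+6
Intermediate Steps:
o(p) = 6/65 - p/65 (o(p) = (-6 + p)/(-65) = (-6 + p)*(-1/65) = 6/65 - p/65)
(-2827 + 4265)*(-2959 + o(1)) = (-2827 + 4265)*(-2959 + (6/65 - 1/65*1)) = 1438*(-2959 + (6/65 - 1/65)) = 1438*(-2959 + 1/13) = 1438*(-38466/13) = -55314108/13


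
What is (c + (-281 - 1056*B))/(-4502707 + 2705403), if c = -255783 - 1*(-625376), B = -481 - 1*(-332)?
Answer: -65832/224663 ≈ -0.29303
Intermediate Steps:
B = -149 (B = -481 + 332 = -149)
c = 369593 (c = -255783 + 625376 = 369593)
(c + (-281 - 1056*B))/(-4502707 + 2705403) = (369593 + (-281 - 1056*(-149)))/(-4502707 + 2705403) = (369593 + (-281 + 157344))/(-1797304) = (369593 + 157063)*(-1/1797304) = 526656*(-1/1797304) = -65832/224663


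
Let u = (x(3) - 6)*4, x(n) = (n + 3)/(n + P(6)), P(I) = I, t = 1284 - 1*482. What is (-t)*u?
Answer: 51328/3 ≈ 17109.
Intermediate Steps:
t = 802 (t = 1284 - 482 = 802)
x(n) = (3 + n)/(6 + n) (x(n) = (n + 3)/(n + 6) = (3 + n)/(6 + n))
u = -64/3 (u = ((3 + 3)/(6 + 3) - 6)*4 = (6/9 - 6)*4 = ((⅑)*6 - 6)*4 = (⅔ - 6)*4 = -16/3*4 = -64/3 ≈ -21.333)
(-t)*u = -1*802*(-64/3) = -802*(-64/3) = 51328/3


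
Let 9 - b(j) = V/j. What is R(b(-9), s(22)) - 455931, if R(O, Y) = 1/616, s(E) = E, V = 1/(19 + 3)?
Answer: -280853495/616 ≈ -4.5593e+5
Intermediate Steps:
V = 1/22 ≈ 0.045455
b(j) = 9 - 1/(22*j)
R(O, Y) = 1/616
R(b(-9), s(22)) - 455931 = 1/616 - 455931 = -280853495/616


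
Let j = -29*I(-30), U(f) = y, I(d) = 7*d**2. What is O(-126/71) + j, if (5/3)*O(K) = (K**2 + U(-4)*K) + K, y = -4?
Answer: -4604825358/25205 ≈ -1.8270e+5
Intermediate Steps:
U(f) = -4
j = -182700 (j = -203*(-30)**2 = -203*900 = -29*6300 = -182700)
O(K) = -9*K/5 + 3*K**2/5 (O(K) = 3*((K**2 - 4*K) + K)/5 = 3*(K**2 - 3*K)/5 = -9*K/5 + 3*K**2/5)
O(-126/71) + j = 3*(-126/71)*(-3 - 126/71)/5 - 182700 = 3*(-126*1/71)*(-3 - 126*1/71)/5 - 182700 = (3/5)*(-126/71)*(-3 - 126/71) - 182700 = (3/5)*(-126/71)*(-339/71) - 182700 = 128142/25205 - 182700 = -4604825358/25205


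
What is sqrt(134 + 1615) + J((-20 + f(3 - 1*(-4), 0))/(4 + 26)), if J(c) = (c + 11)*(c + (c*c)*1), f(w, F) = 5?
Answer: -21/8 + sqrt(1749) ≈ 39.196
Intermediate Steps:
J(c) = (11 + c)*(c + c**2) (J(c) = (11 + c)*(c + c**2*1) = (11 + c)*(c + c**2))
sqrt(134 + 1615) + J((-20 + f(3 - 1*(-4), 0))/(4 + 26)) = sqrt(134 + 1615) + ((-20 + 5)/(4 + 26))*(11 + ((-20 + 5)/(4 + 26))**2 + 12*((-20 + 5)/(4 + 26))) = sqrt(1749) + (-15/30)*(11 + (-15/30)**2 + 12*(-15/30)) = sqrt(1749) + (-15*1/30)*(11 + (-15*1/30)**2 + 12*(-15*1/30)) = sqrt(1749) - (11 + (-1/2)**2 + 12*(-1/2))/2 = sqrt(1749) - (11 + 1/4 - 6)/2 = sqrt(1749) - 1/2*21/4 = sqrt(1749) - 21/8 = -21/8 + sqrt(1749)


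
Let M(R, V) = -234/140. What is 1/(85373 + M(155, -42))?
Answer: 70/5975993 ≈ 1.1714e-5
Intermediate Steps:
M(R, V) = -117/70 (M(R, V) = -234*1/140 = -117/70)
1/(85373 + M(155, -42)) = 1/(85373 - 117/70) = 1/(5975993/70) = 70/5975993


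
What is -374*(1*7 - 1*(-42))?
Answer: -18326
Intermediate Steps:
-374*(1*7 - 1*(-42)) = -374*(7 + 42) = -374*49 = -18326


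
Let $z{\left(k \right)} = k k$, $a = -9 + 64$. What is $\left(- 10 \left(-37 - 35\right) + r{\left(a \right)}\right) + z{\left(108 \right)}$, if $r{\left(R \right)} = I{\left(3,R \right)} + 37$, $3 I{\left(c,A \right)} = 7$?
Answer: $\frac{37270}{3} \approx 12423.0$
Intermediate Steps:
$I{\left(c,A \right)} = \frac{7}{3}$ ($I{\left(c,A \right)} = \frac{1}{3} \cdot 7 = \frac{7}{3}$)
$a = 55$
$z{\left(k \right)} = k^{2}$
$r{\left(R \right)} = \frac{118}{3}$ ($r{\left(R \right)} = \frac{7}{3} + 37 = \frac{118}{3}$)
$\left(- 10 \left(-37 - 35\right) + r{\left(a \right)}\right) + z{\left(108 \right)} = \left(- 10 \left(-37 - 35\right) + \frac{118}{3}\right) + 108^{2} = \left(\left(-10\right) \left(-72\right) + \frac{118}{3}\right) + 11664 = \left(720 + \frac{118}{3}\right) + 11664 = \frac{2278}{3} + 11664 = \frac{37270}{3}$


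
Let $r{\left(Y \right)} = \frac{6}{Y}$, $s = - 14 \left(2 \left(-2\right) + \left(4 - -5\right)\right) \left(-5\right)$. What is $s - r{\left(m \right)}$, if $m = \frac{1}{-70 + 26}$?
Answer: $614$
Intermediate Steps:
$m = - \frac{1}{44}$ ($m = \frac{1}{-44} = - \frac{1}{44} \approx -0.022727$)
$s = 350$ ($s = - 14 \left(-4 + \left(4 + 5\right)\right) \left(-5\right) = - 14 \left(-4 + 9\right) \left(-5\right) = \left(-14\right) 5 \left(-5\right) = \left(-70\right) \left(-5\right) = 350$)
$s - r{\left(m \right)} = 350 - \frac{6}{- \frac{1}{44}} = 350 - 6 \left(-44\right) = 350 - -264 = 350 + 264 = 614$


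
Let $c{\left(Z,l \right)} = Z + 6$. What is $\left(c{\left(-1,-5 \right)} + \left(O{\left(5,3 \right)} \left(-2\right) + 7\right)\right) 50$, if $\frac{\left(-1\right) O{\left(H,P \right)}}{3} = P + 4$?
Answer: $2700$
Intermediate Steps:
$c{\left(Z,l \right)} = 6 + Z$
$O{\left(H,P \right)} = -12 - 3 P$ ($O{\left(H,P \right)} = - 3 \left(P + 4\right) = - 3 \left(4 + P\right) = -12 - 3 P$)
$\left(c{\left(-1,-5 \right)} + \left(O{\left(5,3 \right)} \left(-2\right) + 7\right)\right) 50 = \left(\left(6 - 1\right) + \left(\left(-12 - 9\right) \left(-2\right) + 7\right)\right) 50 = \left(5 + \left(\left(-12 - 9\right) \left(-2\right) + 7\right)\right) 50 = \left(5 + \left(\left(-21\right) \left(-2\right) + 7\right)\right) 50 = \left(5 + \left(42 + 7\right)\right) 50 = \left(5 + 49\right) 50 = 54 \cdot 50 = 2700$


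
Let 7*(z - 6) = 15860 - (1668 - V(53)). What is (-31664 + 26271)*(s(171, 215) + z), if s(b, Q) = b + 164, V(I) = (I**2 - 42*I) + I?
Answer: -92840495/7 ≈ -1.3263e+7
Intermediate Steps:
V(I) = I**2 - 41*I
s(b, Q) = 164 + b
z = 14870/7 (z = 6 + (15860 - (1668 - 53*(-41 + 53)))/7 = 6 + (15860 - (1668 - 53*12))/7 = 6 + (15860 - (1668 - 1*636))/7 = 6 + (15860 - (1668 - 636))/7 = 6 + (15860 - 1*1032)/7 = 6 + (15860 - 1032)/7 = 6 + (1/7)*14828 = 6 + 14828/7 = 14870/7 ≈ 2124.3)
(-31664 + 26271)*(s(171, 215) + z) = (-31664 + 26271)*((164 + 171) + 14870/7) = -5393*(335 + 14870/7) = -5393*17215/7 = -92840495/7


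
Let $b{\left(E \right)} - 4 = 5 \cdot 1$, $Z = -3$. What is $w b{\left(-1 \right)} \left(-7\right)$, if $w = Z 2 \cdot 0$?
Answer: $0$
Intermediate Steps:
$b{\left(E \right)} = 9$ ($b{\left(E \right)} = 4 + 5 \cdot 1 = 4 + 5 = 9$)
$w = 0$ ($w = \left(-3\right) 2 \cdot 0 = \left(-6\right) 0 = 0$)
$w b{\left(-1 \right)} \left(-7\right) = 0 \cdot 9 \left(-7\right) = 0 \left(-7\right) = 0$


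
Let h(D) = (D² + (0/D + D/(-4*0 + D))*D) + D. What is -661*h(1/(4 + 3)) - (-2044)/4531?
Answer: -44824709/222019 ≈ -201.90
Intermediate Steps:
h(D) = D² + 2*D (h(D) = (D² + (0 + D/(0 + D))*D) + D = (D² + (0 + D/D)*D) + D = (D² + (0 + 1)*D) + D = (D² + 1*D) + D = (D² + D) + D = (D + D²) + D = D² + 2*D)
-661*h(1/(4 + 3)) - (-2044)/4531 = -661*(2 + 1/(4 + 3))/(4 + 3) - (-2044)/4531 = -661*(2 + 1/7)/7 - (-2044)/4531 = -661*(2 + ⅐)/7 - 1*(-2044/4531) = -661*15/(7*7) + 2044/4531 = -661*15/49 + 2044/4531 = -9915/49 + 2044/4531 = -44824709/222019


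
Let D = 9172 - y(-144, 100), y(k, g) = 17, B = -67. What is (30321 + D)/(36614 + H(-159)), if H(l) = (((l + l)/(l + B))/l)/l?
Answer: 709265292/657843739 ≈ 1.0782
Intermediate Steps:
H(l) = 2/(l*(-67 + l)) (H(l) = (((l + l)/(l - 67))/l)/l = (((2*l)/(-67 + l))/l)/l = ((2*l/(-67 + l))/l)/l = (2/(-67 + l))/l = 2/(l*(-67 + l)))
D = 9155 (D = 9172 - 1*17 = 9172 - 17 = 9155)
(30321 + D)/(36614 + H(-159)) = (30321 + 9155)/(36614 + 2/(-159*(-67 - 159))) = 39476/(36614 + 2*(-1/159)/(-226)) = 39476/(36614 + 2*(-1/159)*(-1/226)) = 39476/(36614 + 1/17967) = 39476/(657843739/17967) = 39476*(17967/657843739) = 709265292/657843739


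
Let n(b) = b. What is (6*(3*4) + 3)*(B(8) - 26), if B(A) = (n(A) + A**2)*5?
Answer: 25050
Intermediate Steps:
B(A) = 5*A + 5*A**2 (B(A) = (A + A**2)*5 = 5*A + 5*A**2)
(6*(3*4) + 3)*(B(8) - 26) = (6*(3*4) + 3)*(5*8*(1 + 8) - 26) = (6*12 + 3)*(5*8*9 - 26) = (72 + 3)*(360 - 26) = 75*334 = 25050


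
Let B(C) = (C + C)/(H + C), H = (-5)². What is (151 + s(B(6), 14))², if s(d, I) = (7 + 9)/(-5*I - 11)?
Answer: 149206225/6561 ≈ 22741.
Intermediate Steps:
H = 25
B(C) = 2*C/(25 + C) (B(C) = (C + C)/(25 + C) = (2*C)/(25 + C) = 2*C/(25 + C))
s(d, I) = 16/(-11 - 5*I)
(151 + s(B(6), 14))² = (151 - 16/(11 + 5*14))² = (151 - 16/(11 + 70))² = (151 - 16/81)² = (12215/81)² = 149206225/6561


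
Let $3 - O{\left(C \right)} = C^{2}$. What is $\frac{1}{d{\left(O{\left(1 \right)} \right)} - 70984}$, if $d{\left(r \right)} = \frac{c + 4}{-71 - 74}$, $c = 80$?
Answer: $- \frac{145}{10292764} \approx -1.4088 \cdot 10^{-5}$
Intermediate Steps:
$O{\left(C \right)} = 3 - C^{2}$
$d{\left(r \right)} = - \frac{84}{145}$ ($d{\left(r \right)} = \frac{80 + 4}{-71 - 74} = \frac{84}{-145} = 84 \left(- \frac{1}{145}\right) = - \frac{84}{145}$)
$\frac{1}{d{\left(O{\left(1 \right)} \right)} - 70984} = \frac{1}{- \frac{84}{145} - 70984} = \frac{1}{- \frac{10292764}{145}} = - \frac{145}{10292764}$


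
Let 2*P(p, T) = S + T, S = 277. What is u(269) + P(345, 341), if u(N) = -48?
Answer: 261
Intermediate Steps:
P(p, T) = 277/2 + T/2 (P(p, T) = (277 + T)/2 = 277/2 + T/2)
u(269) + P(345, 341) = -48 + (277/2 + (1/2)*341) = -48 + (277/2 + 341/2) = -48 + 309 = 261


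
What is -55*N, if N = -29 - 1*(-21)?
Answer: 440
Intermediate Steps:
N = -8 (N = -29 + 21 = -8)
-55*N = -55*(-8) = 440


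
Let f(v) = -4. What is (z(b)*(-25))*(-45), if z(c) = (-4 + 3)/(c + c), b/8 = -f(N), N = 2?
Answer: -1125/64 ≈ -17.578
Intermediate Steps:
b = 32 (b = 8*(-1*(-4)) = 8*4 = 32)
z(c) = -1/(2*c)
(z(b)*(-25))*(-45) = (-½/32*(-25))*(-45) = (-½*1/32*(-25))*(-45) = -1/64*(-25)*(-45) = (25/64)*(-45) = -1125/64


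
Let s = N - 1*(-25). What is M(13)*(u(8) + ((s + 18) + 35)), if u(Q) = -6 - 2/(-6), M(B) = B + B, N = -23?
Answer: 3848/3 ≈ 1282.7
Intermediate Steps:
M(B) = 2*B
s = 2 (s = -23 - 1*(-25) = -23 + 25 = 2)
u(Q) = -17/3 (u(Q) = -6 - 2*(-1)/6 = -6 - 1*(-⅓) = -6 + ⅓ = -17/3)
M(13)*(u(8) + ((s + 18) + 35)) = (2*13)*(-17/3 + ((2 + 18) + 35)) = 26*(-17/3 + (20 + 35)) = 26*(-17/3 + 55) = 26*(148/3) = 3848/3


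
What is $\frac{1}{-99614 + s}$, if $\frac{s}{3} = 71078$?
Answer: $\frac{1}{113620} \approx 8.8013 \cdot 10^{-6}$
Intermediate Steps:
$s = 213234$ ($s = 3 \cdot 71078 = 213234$)
$\frac{1}{-99614 + s} = \frac{1}{-99614 + 213234} = \frac{1}{113620}$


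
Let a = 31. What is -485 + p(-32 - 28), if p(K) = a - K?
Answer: -394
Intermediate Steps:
p(K) = 31 - K
-485 + p(-32 - 28) = -485 + (31 - (-32 - 28)) = -485 + (31 - 1*(-60)) = -485 + (31 + 60) = -485 + 91 = -394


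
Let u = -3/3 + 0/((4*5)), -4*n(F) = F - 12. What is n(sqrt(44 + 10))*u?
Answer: -3 + 3*sqrt(6)/4 ≈ -1.1629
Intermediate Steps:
n(F) = 3 - F/4 (n(F) = -(F - 12)/4 = -(-12 + F)/4 = 3 - F/4)
u = -1 (u = -3*1/3 + 0/20 = -1 + 0*(1/20) = -1 + 0 = -1)
n(sqrt(44 + 10))*u = (3 - sqrt(44 + 10)/4)*(-1) = (3 - 3*sqrt(6)/4)*(-1) = -3 + 3*sqrt(6)/4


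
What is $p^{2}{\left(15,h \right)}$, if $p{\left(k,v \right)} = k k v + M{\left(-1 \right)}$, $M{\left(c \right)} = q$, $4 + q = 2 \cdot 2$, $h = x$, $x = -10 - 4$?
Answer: $9922500$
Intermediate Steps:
$x = -14$ ($x = -10 - 4 = -14$)
$h = -14$
$q = 0$ ($q = -4 + 2 \cdot 2 = -4 + 4 = 0$)
$M{\left(c \right)} = 0$
$p{\left(k,v \right)} = v k^{2}$ ($p{\left(k,v \right)} = k k v + 0 = k^{2} v + 0 = v k^{2} + 0 = v k^{2}$)
$p^{2}{\left(15,h \right)} = \left(- 14 \cdot 15^{2}\right)^{2} = \left(\left(-14\right) 225\right)^{2} = \left(-3150\right)^{2} = 9922500$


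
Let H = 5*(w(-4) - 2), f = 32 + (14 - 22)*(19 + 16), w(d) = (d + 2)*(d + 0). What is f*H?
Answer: -7440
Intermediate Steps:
w(d) = d*(2 + d) (w(d) = (2 + d)*d = d*(2 + d))
f = -248 (f = 32 - 8*35 = 32 - 280 = -248)
H = 30 (H = 5*(-4*(2 - 4) - 2) = 5*(-4*(-2) - 2) = 5*(8 - 2) = 5*6 = 30)
f*H = -248*30 = -7440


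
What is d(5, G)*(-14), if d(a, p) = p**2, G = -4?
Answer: -224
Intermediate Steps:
d(5, G)*(-14) = (-4)**2*(-14) = 16*(-14) = -224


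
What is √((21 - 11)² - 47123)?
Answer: I*√47023 ≈ 216.85*I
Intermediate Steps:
√((21 - 11)² - 47123) = √(10² - 47123) = √(100 - 47123) = √(-47023) = I*√47023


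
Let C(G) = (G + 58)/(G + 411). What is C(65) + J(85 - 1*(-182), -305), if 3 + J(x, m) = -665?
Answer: -317845/476 ≈ -667.74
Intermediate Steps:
J(x, m) = -668 (J(x, m) = -3 - 665 = -668)
C(G) = (58 + G)/(411 + G)
C(65) + J(85 - 1*(-182), -305) = (58 + 65)/(411 + 65) - 668 = 123/476 - 668 = -317845/476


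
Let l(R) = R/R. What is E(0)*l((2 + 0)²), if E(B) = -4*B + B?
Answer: 0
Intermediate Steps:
E(B) = -3*B
l(R) = 1
E(0)*l((2 + 0)²) = -3*0*1 = 0*1 = 0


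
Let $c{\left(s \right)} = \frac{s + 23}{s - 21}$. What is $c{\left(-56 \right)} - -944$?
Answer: $\frac{6611}{7} \approx 944.43$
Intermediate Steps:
$c{\left(s \right)} = \frac{23 + s}{-21 + s}$
$c{\left(-56 \right)} - -944 = \frac{23 - 56}{-21 - 56} - -944 = \frac{1}{-77} \left(-33\right) + 944 = \left(- \frac{1}{77}\right) \left(-33\right) + 944 = \frac{3}{7} + 944 = \frac{6611}{7}$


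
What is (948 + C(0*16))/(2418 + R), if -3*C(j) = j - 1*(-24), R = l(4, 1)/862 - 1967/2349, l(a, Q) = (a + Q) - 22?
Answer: 1903347720/4894322797 ≈ 0.38889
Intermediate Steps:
l(a, Q) = -22 + Q + a (l(a, Q) = (Q + a) - 22 = -22 + Q + a)
R = -1735487/2024838 (R = (-22 + 1 + 4)/862 - 1967/2349 = -17*1/862 - 1967*1/2349 = -17/862 - 1967/2349 = -1735487/2024838 ≈ -0.85710)
C(j) = -8 - j/3 (C(j) = -(j - 1*(-24))/3 = -(j + 24)/3 = -(24 + j)/3 = -8 - j/3)
(948 + C(0*16))/(2418 + R) = (948 + (-8 - 0*16))/(2418 - 1735487/2024838) = (948 + (-8 - ⅓*0))/(4894322797/2024838) = (948 + (-8 + 0))*(2024838/4894322797) = (948 - 8)*(2024838/4894322797) = 940*(2024838/4894322797) = 1903347720/4894322797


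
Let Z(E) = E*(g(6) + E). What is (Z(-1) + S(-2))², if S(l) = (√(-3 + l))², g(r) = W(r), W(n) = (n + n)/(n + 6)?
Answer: 25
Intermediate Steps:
W(n) = 2*n/(6 + n) (W(n) = (2*n)/(6 + n) = 2*n/(6 + n))
g(r) = 2*r/(6 + r)
Z(E) = E*(1 + E) (Z(E) = E*(2*6/(6 + 6) + E) = E*(2*6/12 + E) = E*(2*6*(1/12) + E) = E*(1 + E))
S(l) = -3 + l
(Z(-1) + S(-2))² = (-(1 - 1) + (-3 - 2))² = (-1*0 - 5)² = (0 - 5)² = (-5)² = 25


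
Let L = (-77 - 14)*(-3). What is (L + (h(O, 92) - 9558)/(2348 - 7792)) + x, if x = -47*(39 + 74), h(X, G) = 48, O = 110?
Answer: -13708681/2722 ≈ -5036.3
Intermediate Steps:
L = 273 (L = -91*(-3) = 273)
x = -5311 (x = -47*113 = -5311)
(L + (h(O, 92) - 9558)/(2348 - 7792)) + x = (273 + (48 - 9558)/(2348 - 7792)) - 5311 = (273 - 9510/(-5444)) - 5311 = (273 - 9510*(-1/5444)) - 5311 = (273 + 4755/2722) - 5311 = 747861/2722 - 5311 = -13708681/2722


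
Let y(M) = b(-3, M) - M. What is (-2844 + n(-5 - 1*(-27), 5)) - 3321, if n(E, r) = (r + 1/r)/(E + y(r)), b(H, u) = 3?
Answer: -308237/50 ≈ -6164.7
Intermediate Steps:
y(M) = 3 - M
n(E, r) = (r + 1/r)/(3 + E - r) (n(E, r) = (r + 1/r)/(E + (3 - r)) = (r + 1/r)/(3 + E - r))
(-2844 + n(-5 - 1*(-27), 5)) - 3321 = (-2844 + (1 + 5**2)/(5*(3 + (-5 - 1*(-27)) - 1*5))) - 3321 = (-2844 + (1 + 25)/(5*(3 + (-5 + 27) - 5))) - 3321 = (-2844 + (1/5)*26/(3 + 22 - 5)) - 3321 = (-2844 + (1/5)*26/20) - 3321 = (-2844 + (1/5)*(1/20)*26) - 3321 = (-2844 + 13/50) - 3321 = -142187/50 - 3321 = -308237/50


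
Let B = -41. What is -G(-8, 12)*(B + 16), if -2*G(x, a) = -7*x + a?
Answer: -850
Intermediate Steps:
G(x, a) = -a/2 + 7*x/2 (G(x, a) = -(-7*x + a)/2 = -(a - 7*x)/2 = -a/2 + 7*x/2)
-G(-8, 12)*(B + 16) = -(-½*12 + (7/2)*(-8))*(-41 + 16) = -(-6 - 28)*(-25) = -(-34)*(-25) = -1*850 = -850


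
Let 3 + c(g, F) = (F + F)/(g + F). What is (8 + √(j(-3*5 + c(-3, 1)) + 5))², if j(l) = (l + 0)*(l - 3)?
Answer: 487 + 48*√47 ≈ 816.07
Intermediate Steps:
c(g, F) = -3 + 2*F/(F + g) (c(g, F) = -3 + (F + F)/(g + F) = -3 + (2*F)/(F + g) = -3 + 2*F/(F + g))
j(l) = l*(-3 + l)
(8 + √(j(-3*5 + c(-3, 1)) + 5))² = (8 + √((-3*5 + (-1*1 - 3*(-3))/(1 - 3))*(-3 + (-3*5 + (-1*1 - 3*(-3))/(1 - 3))) + 5))² = (8 + √((-15 + (-1 + 9)/(-2))*(-3 + (-15 + (-1 + 9)/(-2))) + 5))² = (8 + √((-15 - ½*8)*(-3 + (-15 - ½*8)) + 5))² = (8 + √((-15 - 4)*(-3 + (-15 - 4)) + 5))² = (8 + √(-19*(-3 - 19) + 5))² = (8 + √(-19*(-22) + 5))² = (8 + √(418 + 5))² = (8 + √423)² = (8 + 3*√47)²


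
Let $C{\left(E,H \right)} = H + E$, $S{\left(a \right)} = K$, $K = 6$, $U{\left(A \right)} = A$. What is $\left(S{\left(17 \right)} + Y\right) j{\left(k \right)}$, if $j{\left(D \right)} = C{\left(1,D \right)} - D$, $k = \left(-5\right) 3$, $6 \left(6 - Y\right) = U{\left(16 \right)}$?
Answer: $\frac{28}{3} \approx 9.3333$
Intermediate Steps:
$Y = \frac{10}{3}$ ($Y = 6 - \frac{8}{3} = \frac{10}{3} \approx 3.3333$)
$k = -15$
$S{\left(a \right)} = 6$
$C{\left(E,H \right)} = E + H$
$j{\left(D \right)} = 1$ ($j{\left(D \right)} = \left(1 + D\right) - D = 1$)
$\left(S{\left(17 \right)} + Y\right) j{\left(k \right)} = \left(6 + \frac{10}{3}\right) 1 = \frac{28}{3} \cdot 1 = \frac{28}{3}$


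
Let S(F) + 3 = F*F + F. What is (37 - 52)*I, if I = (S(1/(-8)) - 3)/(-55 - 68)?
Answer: -1955/2624 ≈ -0.74505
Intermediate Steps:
S(F) = -3 + F + F² (S(F) = -3 + (F*F + F) = -3 + (F² + F) = -3 + (F + F²) = -3 + F + F²)
I = 391/7872 (I = ((-3 + 1/(-8) + (1/(-8))²) - 3)/(-55 - 68) = ((-3 - ⅛ + (-⅛)²) - 3)/(-123) = ((-3 - ⅛ + 1/64) - 3)*(-1/123) = (-199/64 - 3)*(-1/123) = -391/64*(-1/123) = 391/7872 ≈ 0.049670)
(37 - 52)*I = (37 - 52)*(391/7872) = -15*391/7872 = -1955/2624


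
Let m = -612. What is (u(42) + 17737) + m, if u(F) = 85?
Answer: 17210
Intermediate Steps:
(u(42) + 17737) + m = (85 + 17737) - 612 = 17822 - 612 = 17210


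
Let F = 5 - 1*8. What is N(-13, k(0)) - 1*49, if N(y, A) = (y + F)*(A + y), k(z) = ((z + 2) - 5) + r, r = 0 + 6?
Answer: 111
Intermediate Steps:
F = -3 (F = 5 - 8 = -3)
r = 6
k(z) = 3 + z (k(z) = ((z + 2) - 5) + 6 = ((2 + z) - 5) + 6 = (-3 + z) + 6 = 3 + z)
N(y, A) = (-3 + y)*(A + y) (N(y, A) = (y - 3)*(A + y) = (-3 + y)*(A + y))
N(-13, k(0)) - 1*49 = ((-13)² - 3*(3 + 0) - 3*(-13) + (3 + 0)*(-13)) - 1*49 = (169 - 3*3 + 39 + 3*(-13)) - 49 = (169 - 9 + 39 - 39) - 49 = 160 - 49 = 111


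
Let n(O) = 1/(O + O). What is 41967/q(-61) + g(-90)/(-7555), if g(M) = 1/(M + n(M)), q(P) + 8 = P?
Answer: -342446676351/563033353 ≈ -608.22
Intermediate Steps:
q(P) = -8 + P
n(O) = 1/(2*O)
g(M) = 1/(M + 1/(2*M))
41967/q(-61) + g(-90)/(-7555) = 41967/(-8 - 61) + (2*(-90)/(1 + 2*(-90)²))/(-7555) = 41967/(-69) + (2*(-90)/(1 + 2*8100))*(-1/7555) = 41967*(-1/69) + (2*(-90)/(1 + 16200))*(-1/7555) = -13989/23 + (2*(-90)/16201)*(-1/7555) = -13989/23 + (2*(-90)*(1/16201))*(-1/7555) = -13989/23 - 180/16201*(-1/7555) = -13989/23 + 36/24479711 = -342446676351/563033353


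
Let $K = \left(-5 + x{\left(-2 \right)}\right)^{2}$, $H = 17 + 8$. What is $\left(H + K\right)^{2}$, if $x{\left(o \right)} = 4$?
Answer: $676$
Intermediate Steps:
$H = 25$
$K = 1$ ($K = \left(-5 + 4\right)^{2} = \left(-1\right)^{2} = 1$)
$\left(H + K\right)^{2} = \left(25 + 1\right)^{2} = 26^{2} = 676$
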